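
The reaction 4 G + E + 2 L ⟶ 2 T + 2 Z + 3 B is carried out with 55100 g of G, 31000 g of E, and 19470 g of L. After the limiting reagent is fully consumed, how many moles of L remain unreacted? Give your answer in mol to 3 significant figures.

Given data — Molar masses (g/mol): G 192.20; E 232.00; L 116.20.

n(G) = 55100 / 192.20 = 286.7 mol
n(E) = 31000 / 232.00 = 133.6 mol
n(L) = 19470 / 116.20 = 167.6 mol
n/ν → G: 71.68, E: 133.6, L: 83.80; G is limiting.
L consumed = (2/4) × 286.7 = 143.4 mol
L remaining = 167.6 − 143.4 = 24.20 mol

24.2 mol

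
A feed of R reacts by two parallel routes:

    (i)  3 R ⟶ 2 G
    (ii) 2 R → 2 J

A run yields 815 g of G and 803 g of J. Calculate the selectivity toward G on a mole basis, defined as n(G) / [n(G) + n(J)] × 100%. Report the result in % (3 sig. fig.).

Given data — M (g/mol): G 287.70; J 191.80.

n(G) = 815 / 287.70 = 2.833 mol
n(J) = 803 / 191.80 = 4.187 mol
selectivity = 2.833/(2.833+4.187) × 100 = 40.36 %

40.4 %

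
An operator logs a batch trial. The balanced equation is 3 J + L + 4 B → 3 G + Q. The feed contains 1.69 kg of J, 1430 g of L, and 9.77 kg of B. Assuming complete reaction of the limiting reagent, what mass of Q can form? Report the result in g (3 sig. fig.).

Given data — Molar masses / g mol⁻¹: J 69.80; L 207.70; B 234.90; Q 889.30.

n(J) = 1.690×1000 / 69.80 = 24.21 mol
n(L) = 1430 / 207.70 = 6.885 mol
n(B) = 9.770×1000 / 234.90 = 41.59 mol
n/ν for J = 24.21/3 = 8.070
n/ν for L = 6.885/1 = 6.885
n/ν for B = 41.59/4 = 10.40
Smallest n/ν is L → limiting reagent.
n(Q) = (1/1) × 6.885 = 6.885 mol
mass = 6.885 × 889.30 = 6123 g

6120 g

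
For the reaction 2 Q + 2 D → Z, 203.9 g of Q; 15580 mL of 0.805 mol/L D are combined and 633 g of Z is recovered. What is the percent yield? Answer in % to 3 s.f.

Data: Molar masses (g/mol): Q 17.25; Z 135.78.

n(Q) = 203.9 / 17.25 = 11.82 mol
n(D) = 0.805 × 15580/1000 = 12.54 mol
n/ν for Q = 11.82/2 = 5.910
n/ν for D = 12.54/2 = 6.270
Smallest n/ν is Q → limiting reagent.
theoretical n(Z) = (1/2) × 11.82 = 5.910 mol → 802.5 g
% yield = 633 / 802.5 × 100 = 78.88 %

78.9 %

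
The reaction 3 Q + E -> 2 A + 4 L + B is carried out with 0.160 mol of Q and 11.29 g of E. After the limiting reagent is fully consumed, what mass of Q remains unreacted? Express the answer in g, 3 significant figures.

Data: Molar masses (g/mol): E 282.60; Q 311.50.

12.5 g

n(Q) = 0.1600 mol
n(E) = 11.29 / 282.60 = 0.03995 mol
n/ν for Q = 0.1600/3 = 0.05333
n/ν for E = 0.03995/1 = 0.03995
Smallest n/ν is E → limiting reagent.
Q consumed = (3/1) × 0.03995 = 0.1199 mol
Q remaining = 0.1600 − 0.1199 = 0.04010 mol
mass = 0.04010 × 311.50 = 12.49 g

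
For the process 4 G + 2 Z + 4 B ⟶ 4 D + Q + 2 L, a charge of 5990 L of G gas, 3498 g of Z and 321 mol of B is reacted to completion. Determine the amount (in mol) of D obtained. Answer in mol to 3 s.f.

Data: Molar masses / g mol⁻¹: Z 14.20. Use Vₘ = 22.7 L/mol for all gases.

n(G) = 5990 / 22.7 = 263.9 mol
n(Z) = 3498 / 14.20 = 246.3 mol
n(B) = 321.0 mol
n/ν for G = 263.9/4 = 65.98
n/ν for Z = 246.3/2 = 123.2
n/ν for B = 321.0/4 = 80.25
Smallest n/ν is G → limiting reagent.
n(D) = (4/4) × 263.9 = 263.9 mol

264 mol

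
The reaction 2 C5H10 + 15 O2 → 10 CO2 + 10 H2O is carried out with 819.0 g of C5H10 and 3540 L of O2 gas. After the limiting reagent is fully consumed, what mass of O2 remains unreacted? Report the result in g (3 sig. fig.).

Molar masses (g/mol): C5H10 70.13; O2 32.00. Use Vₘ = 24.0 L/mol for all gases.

n(C5H10) = 819.0 / 70.13 = 11.68 mol
n(O2) = 3540 / 24.0 = 147.5 mol
n/ν for C5H10 = 11.68/2 = 5.840
n/ν for O2 = 147.5/15 = 9.833
Smallest n/ν is C5H10 → limiting reagent.
O2 consumed = (15/2) × 11.68 = 87.60 mol
O2 remaining = 147.5 − 87.60 = 59.90 mol
mass = 59.90 × 32.00 = 1917 g

1920 g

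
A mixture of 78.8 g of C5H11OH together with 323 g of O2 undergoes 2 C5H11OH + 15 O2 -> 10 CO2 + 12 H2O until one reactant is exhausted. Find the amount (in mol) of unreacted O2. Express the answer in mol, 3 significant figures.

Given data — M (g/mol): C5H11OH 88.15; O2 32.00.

n(C5H11OH) = 78.80 / 88.15 = 0.8939 mol
n(O2) = 323.0 / 32.00 = 10.09 mol
n/ν → C5H11OH: 0.4470, O2: 0.6727; C5H11OH is limiting.
O2 consumed = (15/2) × 0.8939 = 6.704 mol
O2 remaining = 10.09 − 6.704 = 3.386 mol

3.39 mol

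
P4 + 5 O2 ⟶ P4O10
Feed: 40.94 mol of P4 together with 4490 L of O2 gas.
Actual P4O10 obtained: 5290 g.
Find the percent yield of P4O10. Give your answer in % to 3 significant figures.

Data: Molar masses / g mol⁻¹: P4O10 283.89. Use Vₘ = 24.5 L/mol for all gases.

50.8 %

n(P4) = 40.94 mol
n(O2) = 4490 / 24.5 = 183.3 mol
n/ν for P4 = 40.94/1 = 40.94
n/ν for O2 = 183.3/5 = 36.66
Smallest n/ν is O2 → limiting reagent.
theoretical n(P4O10) = (1/5) × 183.3 = 36.66 mol → 10410 g
% yield = 5290 / 10410 × 100 = 50.82 %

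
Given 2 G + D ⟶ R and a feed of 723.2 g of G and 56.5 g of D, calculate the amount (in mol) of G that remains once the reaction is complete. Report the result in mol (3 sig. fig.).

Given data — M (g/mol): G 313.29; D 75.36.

0.809 mol

n(G) = 723.2 / 313.29 = 2.308 mol
n(D) = 56.50 / 75.36 = 0.7497 mol
n/ν for G = 2.308/2 = 1.154
n/ν for D = 0.7497/1 = 0.7497
Smallest n/ν is D → limiting reagent.
G consumed = (2/1) × 0.7497 = 1.499 mol
G remaining = 2.308 − 1.499 = 0.8090 mol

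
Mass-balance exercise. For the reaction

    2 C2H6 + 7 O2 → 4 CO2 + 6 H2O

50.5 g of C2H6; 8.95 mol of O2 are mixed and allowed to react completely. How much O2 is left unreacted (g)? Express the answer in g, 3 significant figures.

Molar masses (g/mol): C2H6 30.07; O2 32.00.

98.3 g

n(C2H6) = 50.50 / 30.07 = 1.679 mol
n(O2) = 8.950 mol
n/ν for C2H6 = 1.679/2 = 0.8395
n/ν for O2 = 8.950/7 = 1.279
Smallest n/ν is C2H6 → limiting reagent.
O2 consumed = (7/2) × 1.679 = 5.877 mol
O2 remaining = 8.950 − 5.877 = 3.073 mol
mass = 3.073 × 32.00 = 98.34 g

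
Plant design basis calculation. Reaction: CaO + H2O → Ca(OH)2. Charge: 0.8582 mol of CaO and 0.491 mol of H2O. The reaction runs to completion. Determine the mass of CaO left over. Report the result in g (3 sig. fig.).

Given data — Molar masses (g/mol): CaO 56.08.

20.6 g

n(CaO) = 0.8582 mol
n(H2O) = 0.4910 mol
n/ν for CaO = 0.8582/1 = 0.8582
n/ν for H2O = 0.4910/1 = 0.4910
Smallest n/ν is H2O → limiting reagent.
CaO consumed = (1/1) × 0.4910 = 0.4910 mol
CaO remaining = 0.8582 − 0.4910 = 0.3672 mol
mass = 0.3672 × 56.08 = 20.59 g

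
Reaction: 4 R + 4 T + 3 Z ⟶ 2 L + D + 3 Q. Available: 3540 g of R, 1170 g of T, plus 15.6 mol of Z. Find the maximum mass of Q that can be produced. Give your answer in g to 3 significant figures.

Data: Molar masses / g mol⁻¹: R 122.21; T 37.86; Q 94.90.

n(R) = 3540 / 122.21 = 28.97 mol
n(T) = 1170 / 37.86 = 30.90 mol
n(Z) = 15.60 mol
n/ν for R = 28.97/4 = 7.243
n/ν for T = 30.90/4 = 7.725
n/ν for Z = 15.60/3 = 5.200
Smallest n/ν is Z → limiting reagent.
n(Q) = (3/3) × 15.60 = 15.60 mol
mass = 15.60 × 94.90 = 1480 g

1480 g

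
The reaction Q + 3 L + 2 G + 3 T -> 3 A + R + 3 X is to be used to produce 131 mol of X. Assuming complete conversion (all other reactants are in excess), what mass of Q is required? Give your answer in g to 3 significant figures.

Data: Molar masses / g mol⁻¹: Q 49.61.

n(X) = 131.0 mol
n(Q) = (1/3) × 131.0 = 43.67 mol
mass = 43.67 × 49.61 = 2166 g

2170 g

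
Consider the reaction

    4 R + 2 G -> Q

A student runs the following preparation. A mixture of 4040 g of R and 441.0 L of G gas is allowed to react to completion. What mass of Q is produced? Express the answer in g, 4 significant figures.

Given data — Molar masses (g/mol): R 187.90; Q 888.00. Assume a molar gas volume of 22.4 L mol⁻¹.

n(R) = 4040 / 187.90 = 21.50 mol
n(G) = 441.0 / 22.4 = 19.69 mol
n/ν → R: 5.375, G: 9.845; R is limiting.
n(Q) = (1/4) × 21.50 = 5.375 mol
mass = 5.375 × 888.00 = 4773 g

4773 g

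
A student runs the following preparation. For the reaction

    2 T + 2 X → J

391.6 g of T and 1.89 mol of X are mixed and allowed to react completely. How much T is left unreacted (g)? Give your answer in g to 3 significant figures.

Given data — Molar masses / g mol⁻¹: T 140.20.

n(T) = 391.6 / 140.20 = 2.793 mol
n(X) = 1.890 mol
n/ν → T: 1.397, X: 0.9450; X is limiting.
T consumed = (2/2) × 1.890 = 1.890 mol
T remaining = 2.793 − 1.890 = 0.9030 mol
mass = 0.9030 × 140.20 = 126.6 g

127 g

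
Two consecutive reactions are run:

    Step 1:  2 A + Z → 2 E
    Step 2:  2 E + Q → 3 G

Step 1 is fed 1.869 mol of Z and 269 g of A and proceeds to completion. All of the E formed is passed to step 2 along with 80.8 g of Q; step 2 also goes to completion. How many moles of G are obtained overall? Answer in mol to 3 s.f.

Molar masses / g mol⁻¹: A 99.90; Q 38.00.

Step 1:
n(Z) = 1.869 mol
n(A) = 269.0 / 99.90 = 2.693 mol
n/ν for Z = 1.869/1 = 1.869
n/ν for A = 2.693/2 = 1.347
Smallest n/ν is A → limiting reagent.
n(E) produced = (2/2) × 2.693 = 2.693 mol
Step 2:
n(E) available = 2.693 mol
n(Q) = 80.80 / 38.00 = 2.126 mol
n/ν for E = 2.693/2 = 1.347
n/ν for Q = 2.126/1 = 2.126
Smallest n/ν is E → limiting reagent.
n(G) = (3/2) × 2.693 = 4.040 mol

4.04 mol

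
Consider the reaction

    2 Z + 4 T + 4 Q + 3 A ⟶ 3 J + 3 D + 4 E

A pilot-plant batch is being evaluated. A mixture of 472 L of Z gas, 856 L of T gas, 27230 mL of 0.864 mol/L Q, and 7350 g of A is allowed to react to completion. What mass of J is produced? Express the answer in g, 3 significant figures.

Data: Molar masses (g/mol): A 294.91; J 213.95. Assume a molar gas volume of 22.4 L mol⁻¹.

n(Z) = 472.0 / 22.4 = 21.07 mol
n(T) = 856.0 / 22.4 = 38.21 mol
n(Q) = 0.864 × 27230/1000 = 23.53 mol
n(A) = 7350 / 294.91 = 24.92 mol
n/ν for Z = 21.07/2 = 10.54
n/ν for T = 38.21/4 = 9.553
n/ν for Q = 23.53/4 = 5.883
n/ν for A = 24.92/3 = 8.307
Smallest n/ν is Q → limiting reagent.
n(J) = (3/4) × 23.53 = 17.65 mol
mass = 17.65 × 213.95 = 3776 g

3780 g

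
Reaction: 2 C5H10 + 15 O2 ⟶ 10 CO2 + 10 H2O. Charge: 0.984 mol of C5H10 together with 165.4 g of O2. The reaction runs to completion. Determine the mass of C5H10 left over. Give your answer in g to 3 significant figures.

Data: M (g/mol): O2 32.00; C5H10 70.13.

n(C5H10) = 0.9840 mol
n(O2) = 165.4 / 32.00 = 5.169 mol
n/ν for C5H10 = 0.9840/2 = 0.4920
n/ν for O2 = 5.169/15 = 0.3446
Smallest n/ν is O2 → limiting reagent.
C5H10 consumed = (2/15) × 5.169 = 0.6892 mol
C5H10 remaining = 0.9840 − 0.6892 = 0.2948 mol
mass = 0.2948 × 70.13 = 20.67 g

20.7 g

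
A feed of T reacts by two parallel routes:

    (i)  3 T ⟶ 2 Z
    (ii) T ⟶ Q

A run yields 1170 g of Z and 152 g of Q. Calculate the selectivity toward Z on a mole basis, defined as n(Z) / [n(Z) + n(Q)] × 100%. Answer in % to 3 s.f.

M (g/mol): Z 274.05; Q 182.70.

83.7 %

n(Z) = 1170 / 274.05 = 4.269 mol
n(Q) = 152 / 182.70 = 0.8320 mol
selectivity = 4.269/(4.269+0.8320) × 100 = 83.69 %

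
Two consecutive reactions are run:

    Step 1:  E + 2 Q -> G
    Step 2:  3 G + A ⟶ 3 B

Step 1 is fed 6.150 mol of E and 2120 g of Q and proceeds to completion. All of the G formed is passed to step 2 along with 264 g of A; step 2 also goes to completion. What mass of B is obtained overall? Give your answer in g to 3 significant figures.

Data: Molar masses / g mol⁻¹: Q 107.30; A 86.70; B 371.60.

Step 1:
n(E) = 6.150 mol
n(Q) = 2120 / 107.30 = 19.76 mol
n/ν for E = 6.150/1 = 6.150
n/ν for Q = 19.76/2 = 9.880
Smallest n/ν is E → limiting reagent.
n(G) produced = (1/1) × 6.150 = 6.150 mol
Step 2:
n(G) available = 6.150 mol
n(A) = 264.0 / 86.70 = 3.045 mol
n/ν for G = 6.150/3 = 2.050
n/ν for A = 3.045/1 = 3.045
Smallest n/ν is G → limiting reagent.
n(B) = (3/3) × 6.150 = 6.150 mol
mass = 6.150 × 371.60 = 2285 g

2290 g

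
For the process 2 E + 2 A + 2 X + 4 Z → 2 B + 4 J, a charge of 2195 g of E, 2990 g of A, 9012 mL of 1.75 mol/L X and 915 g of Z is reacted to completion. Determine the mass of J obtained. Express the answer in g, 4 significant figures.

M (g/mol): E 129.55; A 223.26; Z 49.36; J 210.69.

n(E) = 2195 / 129.55 = 16.94 mol
n(A) = 2990 / 223.26 = 13.39 mol
n(X) = 1.75 × 9012/1000 = 15.77 mol
n(Z) = 915.0 / 49.36 = 18.54 mol
n/ν → E: 8.470, A: 6.695, X: 7.885, Z: 4.635; Z is limiting.
n(J) = (4/4) × 18.54 = 18.54 mol
mass = 18.54 × 210.69 = 3906 g

3906 g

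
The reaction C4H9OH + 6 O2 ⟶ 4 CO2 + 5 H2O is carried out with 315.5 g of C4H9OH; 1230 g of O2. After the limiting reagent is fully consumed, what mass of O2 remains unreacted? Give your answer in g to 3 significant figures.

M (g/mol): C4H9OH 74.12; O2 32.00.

413 g

n(C4H9OH) = 315.5 / 74.12 = 4.257 mol
n(O2) = 1230 / 32.00 = 38.44 mol
n/ν for C4H9OH = 4.257/1 = 4.257
n/ν for O2 = 38.44/6 = 6.407
Smallest n/ν is C4H9OH → limiting reagent.
O2 consumed = (6/1) × 4.257 = 25.54 mol
O2 remaining = 38.44 − 25.54 = 12.90 mol
mass = 12.90 × 32.00 = 412.8 g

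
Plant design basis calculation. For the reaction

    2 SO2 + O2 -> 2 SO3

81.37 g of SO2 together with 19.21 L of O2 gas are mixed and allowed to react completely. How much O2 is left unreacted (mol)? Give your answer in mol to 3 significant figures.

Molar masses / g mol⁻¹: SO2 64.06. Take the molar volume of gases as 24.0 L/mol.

n(SO2) = 81.37 / 64.06 = 1.270 mol
n(O2) = 19.21 / 24.0 = 0.8004 mol
n/ν for SO2 = 1.270/2 = 0.6350
n/ν for O2 = 0.8004/1 = 0.8004
Smallest n/ν is SO2 → limiting reagent.
O2 consumed = (1/2) × 1.270 = 0.6350 mol
O2 remaining = 0.8004 − 0.6350 = 0.1654 mol

0.165 mol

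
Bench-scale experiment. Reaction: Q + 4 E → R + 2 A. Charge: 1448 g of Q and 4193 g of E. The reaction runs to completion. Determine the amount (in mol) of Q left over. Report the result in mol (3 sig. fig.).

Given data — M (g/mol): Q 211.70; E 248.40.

2.62 mol

n(Q) = 1448 / 211.70 = 6.840 mol
n(E) = 4193 / 248.40 = 16.88 mol
n/ν for Q = 6.840/1 = 6.840
n/ν for E = 16.88/4 = 4.220
Smallest n/ν is E → limiting reagent.
Q consumed = (1/4) × 16.88 = 4.220 mol
Q remaining = 6.840 − 4.220 = 2.620 mol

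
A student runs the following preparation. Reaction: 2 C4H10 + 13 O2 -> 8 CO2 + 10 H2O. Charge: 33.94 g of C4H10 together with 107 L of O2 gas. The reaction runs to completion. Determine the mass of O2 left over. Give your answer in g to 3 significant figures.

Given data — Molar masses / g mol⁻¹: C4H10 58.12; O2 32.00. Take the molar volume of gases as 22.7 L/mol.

29.4 g

n(C4H10) = 33.94 / 58.12 = 0.5840 mol
n(O2) = 107.0 / 22.7 = 4.714 mol
n/ν → C4H10: 0.2920, O2: 0.3626; C4H10 is limiting.
O2 consumed = (13/2) × 0.5840 = 3.796 mol
O2 remaining = 4.714 − 3.796 = 0.9180 mol
mass = 0.9180 × 32.00 = 29.38 g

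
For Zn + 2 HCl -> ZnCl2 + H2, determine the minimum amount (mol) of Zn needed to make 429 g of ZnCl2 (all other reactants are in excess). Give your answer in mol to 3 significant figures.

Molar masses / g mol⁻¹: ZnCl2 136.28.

n(ZnCl2) = 429 / 136.28 = 3.148 mol
n(Zn) = (1/1) × 3.148 = 3.148 mol

3.15 mol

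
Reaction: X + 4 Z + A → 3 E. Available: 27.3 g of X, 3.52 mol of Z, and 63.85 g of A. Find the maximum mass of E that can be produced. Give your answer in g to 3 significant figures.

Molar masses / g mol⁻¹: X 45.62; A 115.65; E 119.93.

199 g

n(X) = 27.30 / 45.62 = 0.5984 mol
n(Z) = 3.520 mol
n(A) = 63.85 / 115.65 = 0.5521 mol
n/ν for X = 0.5984/1 = 0.5984
n/ν for Z = 3.520/4 = 0.8800
n/ν for A = 0.5521/1 = 0.5521
Smallest n/ν is A → limiting reagent.
n(E) = (3/1) × 0.5521 = 1.656 mol
mass = 1.656 × 119.93 = 198.6 g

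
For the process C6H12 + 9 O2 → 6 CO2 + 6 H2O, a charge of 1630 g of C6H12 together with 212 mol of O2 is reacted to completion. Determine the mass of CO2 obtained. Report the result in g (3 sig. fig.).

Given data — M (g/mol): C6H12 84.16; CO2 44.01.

n(C6H12) = 1630 / 84.16 = 19.37 mol
n(O2) = 212.0 mol
n/ν → C6H12: 19.37, O2: 23.56; C6H12 is limiting.
n(CO2) = (6/1) × 19.37 = 116.2 mol
mass = 116.2 × 44.01 = 5114 g

5110 g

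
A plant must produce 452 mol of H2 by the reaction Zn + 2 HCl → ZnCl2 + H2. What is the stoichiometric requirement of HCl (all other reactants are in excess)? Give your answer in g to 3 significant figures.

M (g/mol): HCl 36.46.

n(H2) = 452.0 mol
n(HCl) = (2/1) × 452.0 = 904.0 mol
mass = 904.0 × 36.46 = 32960 g

33000 g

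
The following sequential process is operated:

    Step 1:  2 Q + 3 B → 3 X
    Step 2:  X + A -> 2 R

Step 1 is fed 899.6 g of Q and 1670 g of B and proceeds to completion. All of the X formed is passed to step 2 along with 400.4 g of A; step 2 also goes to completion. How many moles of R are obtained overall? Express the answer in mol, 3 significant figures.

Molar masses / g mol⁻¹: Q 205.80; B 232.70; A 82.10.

Step 1:
n(Q) = 899.6 / 205.80 = 4.371 mol
n(B) = 1670 / 232.70 = 7.177 mol
n/ν for Q = 4.371/2 = 2.186
n/ν for B = 7.177/3 = 2.392
Smallest n/ν is Q → limiting reagent.
n(X) produced = (3/2) × 4.371 = 6.557 mol
Step 2:
n(X) available = 6.557 mol
n(A) = 400.4 / 82.10 = 4.877 mol
n/ν for X = 6.557/1 = 6.557
n/ν for A = 4.877/1 = 4.877
Smallest n/ν is A → limiting reagent.
n(R) = (2/1) × 4.877 = 9.754 mol

9.75 mol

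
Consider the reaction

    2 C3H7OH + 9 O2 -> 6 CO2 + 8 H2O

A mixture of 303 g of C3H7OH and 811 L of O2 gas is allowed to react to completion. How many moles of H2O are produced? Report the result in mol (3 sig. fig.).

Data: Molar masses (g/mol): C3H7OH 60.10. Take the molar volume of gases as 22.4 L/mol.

n(C3H7OH) = 303.0 / 60.10 = 5.042 mol
n(O2) = 811.0 / 22.4 = 36.21 mol
n/ν for C3H7OH = 5.042/2 = 2.521
n/ν for O2 = 36.21/9 = 4.023
Smallest n/ν is C3H7OH → limiting reagent.
n(H2O) = (8/2) × 5.042 = 20.17 mol

20.2 mol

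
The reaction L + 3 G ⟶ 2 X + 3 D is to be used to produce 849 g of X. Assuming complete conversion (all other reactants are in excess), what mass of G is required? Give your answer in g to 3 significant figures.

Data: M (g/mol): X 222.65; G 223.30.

n(X) = 849 / 222.65 = 3.813 mol
n(G) = (3/2) × 3.813 = 5.720 mol
mass = 5.720 × 223.30 = 1277 g

1280 g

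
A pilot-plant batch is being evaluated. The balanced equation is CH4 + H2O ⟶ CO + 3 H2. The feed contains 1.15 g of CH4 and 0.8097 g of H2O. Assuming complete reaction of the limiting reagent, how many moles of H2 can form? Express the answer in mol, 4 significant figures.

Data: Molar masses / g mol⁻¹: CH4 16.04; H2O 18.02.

0.1348 mol

n(CH4) = 1.150 / 16.04 = 0.07170 mol
n(H2O) = 0.8097 / 18.02 = 0.04493 mol
n/ν for CH4 = 0.07170/1 = 0.07170
n/ν for H2O = 0.04493/1 = 0.04493
Smallest n/ν is H2O → limiting reagent.
n(H2) = (3/1) × 0.04493 = 0.1348 mol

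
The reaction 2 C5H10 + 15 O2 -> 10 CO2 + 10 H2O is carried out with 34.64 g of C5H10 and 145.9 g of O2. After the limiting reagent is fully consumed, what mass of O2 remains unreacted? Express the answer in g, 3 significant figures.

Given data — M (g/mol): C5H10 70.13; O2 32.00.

n(C5H10) = 34.64 / 70.13 = 0.4939 mol
n(O2) = 145.9 / 32.00 = 4.559 mol
n/ν for C5H10 = 0.4939/2 = 0.2470
n/ν for O2 = 4.559/15 = 0.3039
Smallest n/ν is C5H10 → limiting reagent.
O2 consumed = (15/2) × 0.4939 = 3.704 mol
O2 remaining = 4.559 − 3.704 = 0.8550 mol
mass = 0.8550 × 32.00 = 27.36 g

27.4 g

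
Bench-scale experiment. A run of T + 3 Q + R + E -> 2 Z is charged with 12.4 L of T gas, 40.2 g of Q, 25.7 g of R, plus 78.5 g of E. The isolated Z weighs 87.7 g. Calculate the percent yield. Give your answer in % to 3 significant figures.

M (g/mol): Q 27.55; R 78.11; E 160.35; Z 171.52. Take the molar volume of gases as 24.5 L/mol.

77.7 %

n(T) = 12.40 / 24.5 = 0.5061 mol
n(Q) = 40.20 / 27.55 = 1.459 mol
n(R) = 25.70 / 78.11 = 0.3290 mol
n(E) = 78.50 / 160.35 = 0.4896 mol
n/ν for T = 0.5061/1 = 0.5061
n/ν for Q = 1.459/3 = 0.4863
n/ν for R = 0.3290/1 = 0.3290
n/ν for E = 0.4896/1 = 0.4896
Smallest n/ν is R → limiting reagent.
theoretical n(Z) = (2/1) × 0.3290 = 0.6580 mol → 112.9 g
% yield = 87.7 / 112.9 × 100 = 77.68 %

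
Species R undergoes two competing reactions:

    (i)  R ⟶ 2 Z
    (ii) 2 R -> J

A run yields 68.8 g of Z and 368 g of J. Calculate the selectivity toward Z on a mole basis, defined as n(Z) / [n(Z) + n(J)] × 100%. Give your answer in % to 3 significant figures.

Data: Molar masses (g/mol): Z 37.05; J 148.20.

42.8 %

n(Z) = 68.8 / 37.05 = 1.857 mol
n(J) = 368 / 148.20 = 2.483 mol
selectivity = 1.857/(1.857+2.483) × 100 = 42.79 %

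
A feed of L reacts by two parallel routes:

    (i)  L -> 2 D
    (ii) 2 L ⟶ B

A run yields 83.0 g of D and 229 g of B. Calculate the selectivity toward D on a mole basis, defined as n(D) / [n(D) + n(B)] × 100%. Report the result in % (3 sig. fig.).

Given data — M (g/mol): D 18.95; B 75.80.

59.2 %

n(D) = 83.0 / 18.95 = 4.380 mol
n(B) = 229 / 75.80 = 3.021 mol
selectivity = 4.380/(4.380+3.021) × 100 = 59.18 %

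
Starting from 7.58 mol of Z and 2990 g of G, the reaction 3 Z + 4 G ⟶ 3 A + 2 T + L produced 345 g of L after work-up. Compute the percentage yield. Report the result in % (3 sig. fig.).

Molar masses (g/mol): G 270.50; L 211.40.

n(Z) = 7.580 mol
n(G) = 2990 / 270.50 = 11.05 mol
n/ν → Z: 2.527, G: 2.763; Z is limiting.
theoretical n(L) = (1/3) × 7.580 = 2.527 mol → 534.2 g
% yield = 345 / 534.2 × 100 = 64.58 %

64.6 %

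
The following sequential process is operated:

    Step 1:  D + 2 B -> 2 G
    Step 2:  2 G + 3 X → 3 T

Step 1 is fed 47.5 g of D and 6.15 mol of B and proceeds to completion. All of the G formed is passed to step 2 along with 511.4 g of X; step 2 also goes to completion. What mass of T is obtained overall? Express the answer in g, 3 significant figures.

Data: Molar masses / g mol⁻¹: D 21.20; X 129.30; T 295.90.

Step 1:
n(D) = 47.50 / 21.20 = 2.241 mol
n(B) = 6.150 mol
n/ν → D: 2.241, B: 3.075; D is limiting.
n(G) produced = (2/1) × 2.241 = 4.482 mol
Step 2:
n(G) available = 4.482 mol
n(X) = 511.4 / 129.30 = 3.955 mol
n/ν → G: 2.241, X: 1.318; X is limiting.
n(T) = (3/3) × 3.955 = 3.955 mol
mass = 3.955 × 295.90 = 1170 g

1170 g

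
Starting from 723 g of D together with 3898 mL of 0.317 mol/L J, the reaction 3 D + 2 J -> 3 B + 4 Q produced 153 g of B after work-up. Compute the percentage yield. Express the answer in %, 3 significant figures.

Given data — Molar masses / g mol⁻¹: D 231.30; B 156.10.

n(D) = 723.0 / 231.30 = 3.126 mol
n(J) = 0.317 × 3898/1000 = 1.236 mol
n/ν for D = 3.126/3 = 1.042
n/ν for J = 1.236/2 = 0.6180
Smallest n/ν is J → limiting reagent.
theoretical n(B) = (3/2) × 1.236 = 1.854 mol → 289.4 g
% yield = 153 / 289.4 × 100 = 52.87 %

52.9 %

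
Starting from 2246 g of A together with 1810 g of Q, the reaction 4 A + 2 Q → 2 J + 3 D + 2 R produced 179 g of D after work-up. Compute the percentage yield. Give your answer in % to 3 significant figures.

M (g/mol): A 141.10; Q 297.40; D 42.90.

n(A) = 2246 / 141.10 = 15.92 mol
n(Q) = 1810 / 297.40 = 6.086 mol
n/ν for A = 15.92/4 = 3.980
n/ν for Q = 6.086/2 = 3.043
Smallest n/ν is Q → limiting reagent.
theoretical n(D) = (3/2) × 6.086 = 9.129 mol → 391.6 g
% yield = 179 / 391.6 × 100 = 45.71 %

45.7 %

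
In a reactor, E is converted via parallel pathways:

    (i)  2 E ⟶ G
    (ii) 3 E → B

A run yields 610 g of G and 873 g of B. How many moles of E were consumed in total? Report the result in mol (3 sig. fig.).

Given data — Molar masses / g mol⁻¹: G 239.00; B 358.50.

12.4 mol

n(G) = 610 / 239.00 = 2.552 mol
n(B) = 873 / 358.50 = 2.435 mol
n(E) via (i) = (2/1)×2.552 = 5.104 mol
n(E) via (ii) = (3/1)×2.435 = 7.305 mol
total n(E) = 5.104 + 7.305 = 12.41 mol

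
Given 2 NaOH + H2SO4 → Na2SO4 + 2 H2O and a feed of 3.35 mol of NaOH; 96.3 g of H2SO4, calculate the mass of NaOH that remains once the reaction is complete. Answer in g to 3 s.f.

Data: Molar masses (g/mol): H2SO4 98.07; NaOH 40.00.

n(NaOH) = 3.350 mol
n(H2SO4) = 96.30 / 98.07 = 0.9820 mol
n/ν for NaOH = 3.350/2 = 1.675
n/ν for H2SO4 = 0.9820/1 = 0.9820
Smallest n/ν is H2SO4 → limiting reagent.
NaOH consumed = (2/1) × 0.9820 = 1.964 mol
NaOH remaining = 3.350 − 1.964 = 1.386 mol
mass = 1.386 × 40.00 = 55.44 g

55.4 g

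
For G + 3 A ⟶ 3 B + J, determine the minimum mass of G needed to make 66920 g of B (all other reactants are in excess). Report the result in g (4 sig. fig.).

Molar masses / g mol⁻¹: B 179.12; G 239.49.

29820 g

n(B) = 66920 / 179.12 = 373.6 mol
n(G) = (1/3) × 373.6 = 124.5 mol
mass = 124.5 × 239.49 = 29820 g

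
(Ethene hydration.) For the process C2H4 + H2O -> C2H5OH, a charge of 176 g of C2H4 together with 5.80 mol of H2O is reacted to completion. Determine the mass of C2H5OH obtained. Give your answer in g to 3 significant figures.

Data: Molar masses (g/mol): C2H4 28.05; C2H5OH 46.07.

267 g

n(C2H4) = 176.0 / 28.05 = 6.275 mol
n(H2O) = 5.800 mol
n/ν for C2H4 = 6.275/1 = 6.275
n/ν for H2O = 5.800/1 = 5.800
Smallest n/ν is H2O → limiting reagent.
n(C2H5OH) = (1/1) × 5.800 = 5.800 mol
mass = 5.800 × 46.07 = 267.2 g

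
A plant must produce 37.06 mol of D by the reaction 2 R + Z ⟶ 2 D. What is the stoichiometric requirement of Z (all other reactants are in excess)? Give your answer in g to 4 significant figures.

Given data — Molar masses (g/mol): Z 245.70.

4553 g

n(D) = 37.06 mol
n(Z) = (1/2) × 37.06 = 18.53 mol
mass = 18.53 × 245.70 = 4553 g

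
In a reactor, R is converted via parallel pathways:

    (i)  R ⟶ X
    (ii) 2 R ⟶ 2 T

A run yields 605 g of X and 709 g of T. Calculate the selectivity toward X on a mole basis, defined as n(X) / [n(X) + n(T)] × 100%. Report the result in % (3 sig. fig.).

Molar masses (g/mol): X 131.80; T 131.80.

n(X) = 605 / 131.80 = 4.590 mol
n(T) = 709 / 131.80 = 5.379 mol
selectivity = 4.590/(4.590+5.379) × 100 = 46.04 %

46.0 %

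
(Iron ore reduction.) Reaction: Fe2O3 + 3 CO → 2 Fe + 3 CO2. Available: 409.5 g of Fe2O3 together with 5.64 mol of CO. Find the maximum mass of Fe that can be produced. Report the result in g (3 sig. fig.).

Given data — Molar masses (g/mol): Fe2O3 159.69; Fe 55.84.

210 g

n(Fe2O3) = 409.5 / 159.69 = 2.564 mol
n(CO) = 5.640 mol
n/ν → Fe2O3: 2.564, CO: 1.880; CO is limiting.
n(Fe) = (2/3) × 5.640 = 3.760 mol
mass = 3.760 × 55.84 = 210.0 g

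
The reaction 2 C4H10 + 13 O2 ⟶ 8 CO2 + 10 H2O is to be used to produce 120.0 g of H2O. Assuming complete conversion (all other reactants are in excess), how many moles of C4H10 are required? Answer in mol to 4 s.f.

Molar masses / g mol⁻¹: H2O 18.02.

n(H2O) = 120.0 / 18.02 = 6.659 mol
n(C4H10) = (2/10) × 6.659 = 1.332 mol

1.332 mol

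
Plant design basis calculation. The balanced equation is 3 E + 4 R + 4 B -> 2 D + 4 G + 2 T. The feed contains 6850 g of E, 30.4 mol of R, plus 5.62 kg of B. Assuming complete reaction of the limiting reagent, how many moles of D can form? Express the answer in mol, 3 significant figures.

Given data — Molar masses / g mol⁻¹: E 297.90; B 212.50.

13.2 mol

n(E) = 6850 / 297.90 = 22.99 mol
n(R) = 30.40 mol
n(B) = 5.620×1000 / 212.50 = 26.45 mol
n/ν for E = 22.99/3 = 7.663
n/ν for R = 30.40/4 = 7.600
n/ν for B = 26.45/4 = 6.613
Smallest n/ν is B → limiting reagent.
n(D) = (2/4) × 26.45 = 13.23 mol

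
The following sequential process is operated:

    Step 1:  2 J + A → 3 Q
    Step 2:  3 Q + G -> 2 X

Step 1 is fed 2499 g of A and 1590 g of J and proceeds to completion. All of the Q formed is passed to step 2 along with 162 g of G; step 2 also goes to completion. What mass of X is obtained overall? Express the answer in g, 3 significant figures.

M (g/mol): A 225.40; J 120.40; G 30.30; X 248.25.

2650 g

Step 1:
n(A) = 2499 / 225.40 = 11.09 mol
n(J) = 1590 / 120.40 = 13.21 mol
n/ν → A: 11.09, J: 6.605; J is limiting.
n(Q) produced = (3/2) × 13.21 = 19.82 mol
Step 2:
n(Q) available = 19.82 mol
n(G) = 162.0 / 30.30 = 5.347 mol
n/ν → Q: 6.607, G: 5.347; G is limiting.
n(X) = (2/1) × 5.347 = 10.69 mol
mass = 10.69 × 248.25 = 2654 g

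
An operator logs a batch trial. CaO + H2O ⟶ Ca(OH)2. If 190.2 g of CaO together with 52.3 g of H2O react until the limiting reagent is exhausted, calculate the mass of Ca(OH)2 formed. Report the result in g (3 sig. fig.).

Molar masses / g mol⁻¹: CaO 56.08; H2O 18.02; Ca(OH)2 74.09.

215 g

n(CaO) = 190.2 / 56.08 = 3.392 mol
n(H2O) = 52.30 / 18.02 = 2.902 mol
n/ν for CaO = 3.392/1 = 3.392
n/ν for H2O = 2.902/1 = 2.902
Smallest n/ν is H2O → limiting reagent.
n(Ca(OH)2) = (1/1) × 2.902 = 2.902 mol
mass = 2.902 × 74.09 = 215.0 g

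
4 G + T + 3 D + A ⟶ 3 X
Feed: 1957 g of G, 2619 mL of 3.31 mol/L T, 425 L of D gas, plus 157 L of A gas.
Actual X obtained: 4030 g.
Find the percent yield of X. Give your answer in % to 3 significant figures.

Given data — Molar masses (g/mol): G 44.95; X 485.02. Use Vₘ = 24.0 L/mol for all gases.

n(G) = 1957 / 44.95 = 43.54 mol
n(T) = 3.31 × 2619/1000 = 8.669 mol
n(D) = 425.0 / 24.0 = 17.71 mol
n(A) = 157.0 / 24.0 = 6.542 mol
n/ν for G = 43.54/4 = 10.89
n/ν for T = 8.669/1 = 8.669
n/ν for D = 17.71/3 = 5.903
n/ν for A = 6.542/1 = 6.542
Smallest n/ν is D → limiting reagent.
theoretical n(X) = (3/3) × 17.71 = 17.71 mol → 8590 g
% yield = 4030 / 8590 × 100 = 46.92 %

46.9 %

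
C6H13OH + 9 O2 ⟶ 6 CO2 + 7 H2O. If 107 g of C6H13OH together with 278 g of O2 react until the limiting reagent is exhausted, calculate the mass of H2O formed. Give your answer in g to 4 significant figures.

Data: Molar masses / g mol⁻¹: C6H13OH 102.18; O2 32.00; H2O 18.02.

n(C6H13OH) = 107.0 / 102.18 = 1.047 mol
n(O2) = 278.0 / 32.00 = 8.688 mol
n/ν → C6H13OH: 1.047, O2: 0.9653; O2 is limiting.
n(H2O) = (7/9) × 8.688 = 6.757 mol
mass = 6.757 × 18.02 = 121.8 g

121.8 g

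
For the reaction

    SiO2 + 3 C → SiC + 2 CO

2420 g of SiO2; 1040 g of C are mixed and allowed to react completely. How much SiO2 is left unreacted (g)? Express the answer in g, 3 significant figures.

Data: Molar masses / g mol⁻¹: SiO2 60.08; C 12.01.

686 g

n(SiO2) = 2420 / 60.08 = 40.28 mol
n(C) = 1040 / 12.01 = 86.59 mol
n/ν for SiO2 = 40.28/1 = 40.28
n/ν for C = 86.59/3 = 28.86
Smallest n/ν is C → limiting reagent.
SiO2 consumed = (1/3) × 86.59 = 28.86 mol
SiO2 remaining = 40.28 − 28.86 = 11.42 mol
mass = 11.42 × 60.08 = 686.1 g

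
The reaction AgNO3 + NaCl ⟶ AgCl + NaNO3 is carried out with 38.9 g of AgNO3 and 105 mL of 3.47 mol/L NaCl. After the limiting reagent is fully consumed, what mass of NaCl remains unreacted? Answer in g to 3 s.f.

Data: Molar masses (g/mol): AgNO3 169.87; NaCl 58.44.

7.91 g

n(AgNO3) = 38.90 / 169.87 = 0.2290 mol
n(NaCl) = 3.47 × 105.0/1000 = 0.3644 mol
n/ν → AgNO3: 0.2290, NaCl: 0.3644; AgNO3 is limiting.
NaCl consumed = (1/1) × 0.2290 = 0.2290 mol
NaCl remaining = 0.3644 − 0.2290 = 0.1354 mol
mass = 0.1354 × 58.44 = 7.913 g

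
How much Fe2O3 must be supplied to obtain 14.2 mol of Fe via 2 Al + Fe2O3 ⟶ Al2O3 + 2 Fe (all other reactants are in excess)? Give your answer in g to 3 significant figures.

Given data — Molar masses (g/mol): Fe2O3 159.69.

n(Fe) = 14.20 mol
n(Fe2O3) = (1/2) × 14.20 = 7.100 mol
mass = 7.100 × 159.69 = 1134 g

1130 g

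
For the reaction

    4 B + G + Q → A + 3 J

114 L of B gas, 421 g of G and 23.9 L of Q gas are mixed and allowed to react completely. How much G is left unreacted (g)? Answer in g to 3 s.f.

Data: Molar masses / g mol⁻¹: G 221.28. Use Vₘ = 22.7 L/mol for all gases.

n(B) = 114.0 / 22.7 = 5.022 mol
n(G) = 421.0 / 221.28 = 1.903 mol
n(Q) = 23.90 / 22.7 = 1.053 mol
n/ν for B = 5.022/4 = 1.256
n/ν for G = 1.903/1 = 1.903
n/ν for Q = 1.053/1 = 1.053
Smallest n/ν is Q → limiting reagent.
G consumed = (1/1) × 1.053 = 1.053 mol
G remaining = 1.903 − 1.053 = 0.8500 mol
mass = 0.8500 × 221.28 = 188.1 g

188 g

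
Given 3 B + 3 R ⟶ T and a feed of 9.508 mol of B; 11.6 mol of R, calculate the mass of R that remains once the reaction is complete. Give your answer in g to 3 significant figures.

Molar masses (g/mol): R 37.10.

n(B) = 9.508 mol
n(R) = 11.60 mol
n/ν for B = 9.508/3 = 3.169
n/ν for R = 11.60/3 = 3.867
Smallest n/ν is B → limiting reagent.
R consumed = (3/3) × 9.508 = 9.508 mol
R remaining = 11.60 − 9.508 = 2.092 mol
mass = 2.092 × 37.10 = 77.61 g

77.6 g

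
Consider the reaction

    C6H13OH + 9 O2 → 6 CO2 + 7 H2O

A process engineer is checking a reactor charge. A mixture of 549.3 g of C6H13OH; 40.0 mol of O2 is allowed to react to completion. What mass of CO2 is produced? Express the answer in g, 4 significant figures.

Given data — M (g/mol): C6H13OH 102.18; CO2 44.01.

1174 g

n(C6H13OH) = 549.3 / 102.18 = 5.376 mol
n(O2) = 40.00 mol
n/ν for C6H13OH = 5.376/1 = 5.376
n/ν for O2 = 40.00/9 = 4.444
Smallest n/ν is O2 → limiting reagent.
n(CO2) = (6/9) × 40.00 = 26.67 mol
mass = 26.67 × 44.01 = 1174 g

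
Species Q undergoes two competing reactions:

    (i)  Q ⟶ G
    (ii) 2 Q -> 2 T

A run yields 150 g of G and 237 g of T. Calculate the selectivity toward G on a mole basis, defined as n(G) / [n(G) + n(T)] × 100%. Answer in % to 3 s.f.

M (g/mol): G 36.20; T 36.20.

n(G) = 150 / 36.20 = 4.144 mol
n(T) = 237 / 36.20 = 6.547 mol
selectivity = 4.144/(4.144+6.547) × 100 = 38.76 %

38.8 %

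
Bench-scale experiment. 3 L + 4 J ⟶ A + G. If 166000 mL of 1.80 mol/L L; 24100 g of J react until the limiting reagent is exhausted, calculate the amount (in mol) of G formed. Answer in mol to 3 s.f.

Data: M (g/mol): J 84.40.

n(L) = 1.80 × 166000/1000 = 298.8 mol
n(J) = 24100 / 84.40 = 285.5 mol
n/ν → L: 99.60, J: 71.38; J is limiting.
n(G) = (1/4) × 285.5 = 71.38 mol

71.4 mol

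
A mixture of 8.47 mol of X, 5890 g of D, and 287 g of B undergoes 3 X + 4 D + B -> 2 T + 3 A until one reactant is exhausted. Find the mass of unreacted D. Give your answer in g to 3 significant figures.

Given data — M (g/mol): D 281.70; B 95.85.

n(X) = 8.470 mol
n(D) = 5890 / 281.70 = 20.91 mol
n(B) = 287.0 / 95.85 = 2.994 mol
n/ν for X = 8.470/3 = 2.823
n/ν for D = 20.91/4 = 5.228
n/ν for B = 2.994/1 = 2.994
Smallest n/ν is X → limiting reagent.
D consumed = (4/3) × 8.470 = 11.29 mol
D remaining = 20.91 − 11.29 = 9.620 mol
mass = 9.620 × 281.70 = 2710 g

2710 g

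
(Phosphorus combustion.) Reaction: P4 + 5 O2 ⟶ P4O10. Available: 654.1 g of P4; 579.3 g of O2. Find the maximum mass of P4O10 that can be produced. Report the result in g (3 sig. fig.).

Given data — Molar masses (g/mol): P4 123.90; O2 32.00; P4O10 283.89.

n(P4) = 654.1 / 123.90 = 5.279 mol
n(O2) = 579.3 / 32.00 = 18.10 mol
n/ν for P4 = 5.279/1 = 5.279
n/ν for O2 = 18.10/5 = 3.620
Smallest n/ν is O2 → limiting reagent.
n(P4O10) = (1/5) × 18.10 = 3.620 mol
mass = 3.620 × 283.89 = 1028 g

1030 g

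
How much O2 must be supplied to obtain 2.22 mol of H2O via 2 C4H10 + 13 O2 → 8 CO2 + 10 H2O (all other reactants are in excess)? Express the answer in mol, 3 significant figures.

n(H2O) = 2.220 mol
n(O2) = (13/10) × 2.220 = 2.886 mol

2.89 mol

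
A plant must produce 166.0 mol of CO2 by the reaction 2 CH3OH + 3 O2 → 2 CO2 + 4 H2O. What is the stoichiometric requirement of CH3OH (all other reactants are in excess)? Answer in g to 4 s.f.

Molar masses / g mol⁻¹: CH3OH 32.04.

5319 g

n(CO2) = 166.0 mol
n(CH3OH) = (2/2) × 166.0 = 166.0 mol
mass = 166.0 × 32.04 = 5319 g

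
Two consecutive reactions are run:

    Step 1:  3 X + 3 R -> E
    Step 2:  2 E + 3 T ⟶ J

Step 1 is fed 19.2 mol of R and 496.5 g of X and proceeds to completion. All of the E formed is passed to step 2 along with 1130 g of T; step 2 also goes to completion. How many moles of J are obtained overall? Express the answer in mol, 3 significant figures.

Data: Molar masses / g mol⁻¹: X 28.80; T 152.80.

2.47 mol

Step 1:
n(R) = 19.20 mol
n(X) = 496.5 / 28.80 = 17.24 mol
n/ν for R = 19.20/3 = 6.400
n/ν for X = 17.24/3 = 5.747
Smallest n/ν is X → limiting reagent.
n(E) produced = (1/3) × 17.24 = 5.747 mol
Step 2:
n(E) available = 5.747 mol
n(T) = 1130 / 152.80 = 7.395 mol
n/ν for E = 5.747/2 = 2.874
n/ν for T = 7.395/3 = 2.465
Smallest n/ν is T → limiting reagent.
n(J) = (1/3) × 7.395 = 2.465 mol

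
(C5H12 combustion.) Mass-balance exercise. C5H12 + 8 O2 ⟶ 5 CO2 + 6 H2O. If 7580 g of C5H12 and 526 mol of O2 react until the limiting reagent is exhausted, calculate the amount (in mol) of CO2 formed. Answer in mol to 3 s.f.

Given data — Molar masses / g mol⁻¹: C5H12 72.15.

n(C5H12) = 7580 / 72.15 = 105.1 mol
n(O2) = 526.0 mol
n/ν for C5H12 = 105.1/1 = 105.1
n/ν for O2 = 526.0/8 = 65.75
Smallest n/ν is O2 → limiting reagent.
n(CO2) = (5/8) × 526.0 = 328.8 mol

329 mol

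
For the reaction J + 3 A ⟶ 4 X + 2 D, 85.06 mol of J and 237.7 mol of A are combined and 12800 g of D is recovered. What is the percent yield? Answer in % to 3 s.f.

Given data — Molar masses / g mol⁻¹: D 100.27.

80.6 %

n(J) = 85.06 mol
n(A) = 237.7 mol
n/ν for J = 85.06/1 = 85.06
n/ν for A = 237.7/3 = 79.23
Smallest n/ν is A → limiting reagent.
theoretical n(D) = (2/3) × 237.7 = 158.5 mol → 15890 g
% yield = 12800 / 15890 × 100 = 80.55 %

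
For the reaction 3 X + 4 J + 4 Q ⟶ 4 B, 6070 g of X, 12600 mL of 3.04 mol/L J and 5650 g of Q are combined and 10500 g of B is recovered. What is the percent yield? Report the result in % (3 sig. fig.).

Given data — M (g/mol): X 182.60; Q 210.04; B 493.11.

79.2 %

n(X) = 6070 / 182.60 = 33.24 mol
n(J) = 3.04 × 12600/1000 = 38.30 mol
n(Q) = 5650 / 210.04 = 26.90 mol
n/ν for X = 33.24/3 = 11.08
n/ν for J = 38.30/4 = 9.575
n/ν for Q = 26.90/4 = 6.725
Smallest n/ν is Q → limiting reagent.
theoretical n(B) = (4/4) × 26.90 = 26.90 mol → 13260 g
% yield = 10500 / 13260 × 100 = 79.19 %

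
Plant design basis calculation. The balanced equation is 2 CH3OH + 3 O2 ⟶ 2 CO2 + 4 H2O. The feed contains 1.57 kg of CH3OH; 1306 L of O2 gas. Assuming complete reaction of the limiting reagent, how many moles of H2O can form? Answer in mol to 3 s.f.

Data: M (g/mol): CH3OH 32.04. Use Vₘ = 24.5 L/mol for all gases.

n(CH3OH) = 1.570×1000 / 32.04 = 49.00 mol
n(O2) = 1306 / 24.5 = 53.31 mol
n/ν for CH3OH = 49.00/2 = 24.50
n/ν for O2 = 53.31/3 = 17.77
Smallest n/ν is O2 → limiting reagent.
n(H2O) = (4/3) × 53.31 = 71.08 mol

71.1 mol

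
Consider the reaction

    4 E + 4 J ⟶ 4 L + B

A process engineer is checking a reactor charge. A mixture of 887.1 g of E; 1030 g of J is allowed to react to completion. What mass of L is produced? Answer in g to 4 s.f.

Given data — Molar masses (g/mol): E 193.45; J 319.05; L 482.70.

n(E) = 887.1 / 193.45 = 4.586 mol
n(J) = 1030 / 319.05 = 3.228 mol
n/ν for E = 4.586/4 = 1.147
n/ν for J = 3.228/4 = 0.8070
Smallest n/ν is J → limiting reagent.
n(L) = (4/4) × 3.228 = 3.228 mol
mass = 3.228 × 482.70 = 1558 g

1558 g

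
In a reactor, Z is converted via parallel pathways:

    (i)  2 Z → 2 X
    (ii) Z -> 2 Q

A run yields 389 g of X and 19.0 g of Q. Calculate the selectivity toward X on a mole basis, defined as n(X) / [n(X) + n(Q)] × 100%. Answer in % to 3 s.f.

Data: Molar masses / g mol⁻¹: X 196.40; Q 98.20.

n(X) = 389 / 196.40 = 1.981 mol
n(Q) = 19.0 / 98.20 = 0.1935 mol
selectivity = 1.981/(1.981+0.1935) × 100 = 91.10 %

91.1 %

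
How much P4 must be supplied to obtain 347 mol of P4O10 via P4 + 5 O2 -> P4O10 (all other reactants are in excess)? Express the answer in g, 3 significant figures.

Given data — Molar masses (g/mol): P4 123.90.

43000 g

n(P4O10) = 347.0 mol
n(P4) = (1/1) × 347.0 = 347.0 mol
mass = 347.0 × 123.90 = 42990 g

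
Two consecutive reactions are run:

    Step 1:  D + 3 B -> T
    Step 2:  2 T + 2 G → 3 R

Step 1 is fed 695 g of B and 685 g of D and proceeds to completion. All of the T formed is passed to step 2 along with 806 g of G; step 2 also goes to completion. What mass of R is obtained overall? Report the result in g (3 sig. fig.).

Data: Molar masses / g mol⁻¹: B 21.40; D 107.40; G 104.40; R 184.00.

1760 g

Step 1:
n(B) = 695.0 / 21.40 = 32.48 mol
n(D) = 685.0 / 107.40 = 6.378 mol
n/ν → B: 10.83, D: 6.378; D is limiting.
n(T) produced = (1/1) × 6.378 = 6.378 mol
Step 2:
n(T) available = 6.378 mol
n(G) = 806.0 / 104.40 = 7.720 mol
n/ν → T: 3.189, G: 3.860; T is limiting.
n(R) = (3/2) × 6.378 = 9.567 mol
mass = 9.567 × 184.00 = 1760 g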